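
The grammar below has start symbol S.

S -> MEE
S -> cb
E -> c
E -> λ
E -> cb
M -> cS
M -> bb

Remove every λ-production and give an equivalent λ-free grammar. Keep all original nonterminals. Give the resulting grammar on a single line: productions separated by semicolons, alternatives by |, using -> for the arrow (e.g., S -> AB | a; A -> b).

S -> M | ME | cb | MEE; E -> c | cb; M -> bb | cS

Nullable set: {E}.
S -> MEE: E, E nullable, giving M | ME | MEE.
Drop E -> λ.
Unchanged (no nullable symbols): S -> cb; E -> c; E -> cb; M -> bb; M -> cS.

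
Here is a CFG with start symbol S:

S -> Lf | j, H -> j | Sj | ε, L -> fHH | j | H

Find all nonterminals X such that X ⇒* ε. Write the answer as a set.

Directly nullable (have an ε-rule): {H}.
L is nullable via L -> H (every symbol on the right is already known nullable).
Not nullable: S — each has a terminal in every rule's right-hand side or depends on a non-nullable symbol.

{H, L}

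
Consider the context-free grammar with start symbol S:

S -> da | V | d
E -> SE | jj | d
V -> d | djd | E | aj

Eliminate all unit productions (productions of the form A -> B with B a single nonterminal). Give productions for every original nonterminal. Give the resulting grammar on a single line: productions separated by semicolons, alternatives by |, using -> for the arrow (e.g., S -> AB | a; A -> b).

Unit productions: S->V, V->E.
Unit pairs (A ⇒* B via units): (S,E), (S,V), (V,E).
S: inherits non-unit rules of {E, S, V} → SE | aj | d | da | djd | jj.
E: inherits non-unit rules of {E} → SE | d | jj.
V: inherits non-unit rules of {E, V} → SE | aj | d | djd | jj.

S -> d | SE | aj | da | jj | djd; E -> d | SE | jj; V -> d | SE | aj | jj | djd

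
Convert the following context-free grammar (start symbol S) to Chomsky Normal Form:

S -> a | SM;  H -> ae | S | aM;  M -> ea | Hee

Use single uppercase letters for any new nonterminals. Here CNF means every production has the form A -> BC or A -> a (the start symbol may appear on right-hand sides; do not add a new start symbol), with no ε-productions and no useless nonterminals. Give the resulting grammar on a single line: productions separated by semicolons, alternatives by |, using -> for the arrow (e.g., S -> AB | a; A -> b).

S -> a | SM; A -> a; B -> e; C -> BB; H -> a | AB | AM | SM; M -> BA | HC

No ε-productions.
After unit-elimination: S -> a | SM; H -> a | SM | aM | ae; M -> ea | Hee.
TERM: introduce A -> a, B -> e and substitute in every rule of length ≥2.
BIN: M -> HBB becomes M -> HC, C -> BB.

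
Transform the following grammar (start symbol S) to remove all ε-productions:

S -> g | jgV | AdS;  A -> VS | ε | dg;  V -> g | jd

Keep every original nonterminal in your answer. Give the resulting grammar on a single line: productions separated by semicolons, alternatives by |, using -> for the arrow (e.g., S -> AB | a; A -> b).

Nullable set: {A}.
S -> AdS: A nullable, giving AdS | dS.
Drop A -> ε.
Unchanged (no nullable symbols): S -> g; S -> jgV; A -> VS; A -> dg; V -> g; V -> jd.

S -> g | dS | AdS | jgV; A -> VS | dg; V -> g | jd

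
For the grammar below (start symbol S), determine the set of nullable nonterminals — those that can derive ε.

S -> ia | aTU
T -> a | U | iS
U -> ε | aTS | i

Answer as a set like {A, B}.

Directly nullable (have an ε-rule): {U}.
T is nullable via T -> U (every symbol on the right is already known nullable).
Not nullable: S — each has a terminal in every rule's right-hand side or depends on a non-nullable symbol.

{T, U}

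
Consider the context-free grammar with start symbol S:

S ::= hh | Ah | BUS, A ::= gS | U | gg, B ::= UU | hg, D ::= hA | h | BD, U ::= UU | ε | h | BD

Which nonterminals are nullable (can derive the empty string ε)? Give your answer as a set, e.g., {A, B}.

Directly nullable (have an ε-rule): {U}.
A is nullable via A -> U (every symbol on the right is already known nullable).
B is nullable via B -> UU (every symbol on the right is already known nullable).
Not nullable: D, S — each has a terminal in every rule's right-hand side or depends on a non-nullable symbol.

{A, B, U}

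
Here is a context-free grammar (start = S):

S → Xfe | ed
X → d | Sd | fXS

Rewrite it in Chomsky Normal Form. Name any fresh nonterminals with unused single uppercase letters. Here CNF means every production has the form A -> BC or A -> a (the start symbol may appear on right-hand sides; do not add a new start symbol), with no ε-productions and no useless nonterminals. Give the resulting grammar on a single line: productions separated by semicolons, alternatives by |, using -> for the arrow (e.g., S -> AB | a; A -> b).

No ε-productions.
No unit productions to eliminate.
TERM: introduce C -> d, B -> e, A -> f and substitute in every rule of length ≥2.
BIN: S -> XAB becomes S -> XD, D -> AB; X -> AXS becomes X -> AE, E -> XS.

S -> BC | XD; A -> f; B -> e; C -> d; D -> AB; E -> XS; X -> d | AE | SC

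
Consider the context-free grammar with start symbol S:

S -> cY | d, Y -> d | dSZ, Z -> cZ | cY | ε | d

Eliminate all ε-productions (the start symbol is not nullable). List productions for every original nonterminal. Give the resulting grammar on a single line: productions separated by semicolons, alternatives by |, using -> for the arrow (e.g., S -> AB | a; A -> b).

S -> d | cY; Y -> d | dS | dSZ; Z -> c | d | cY | cZ

Nullable set: {Z}.
Y -> dSZ: Z nullable, giving dS | dSZ.
Drop Z -> ε.
Z -> cZ: Z nullable, giving c | cZ.
Unchanged (no nullable symbols): S -> cY; S -> d; Y -> d; Z -> cY; Z -> d.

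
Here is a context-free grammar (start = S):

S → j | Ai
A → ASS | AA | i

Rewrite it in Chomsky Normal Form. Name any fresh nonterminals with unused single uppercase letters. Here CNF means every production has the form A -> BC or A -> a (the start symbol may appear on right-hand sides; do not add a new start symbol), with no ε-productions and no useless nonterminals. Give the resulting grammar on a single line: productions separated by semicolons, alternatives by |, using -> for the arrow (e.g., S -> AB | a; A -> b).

No ε-productions.
No unit productions to eliminate.
TERM: introduce B -> i and substitute in every rule of length ≥2.
BIN: A -> ASS becomes A -> AC, C -> SS.

S -> j | AB; A -> i | AA | AC; B -> i; C -> SS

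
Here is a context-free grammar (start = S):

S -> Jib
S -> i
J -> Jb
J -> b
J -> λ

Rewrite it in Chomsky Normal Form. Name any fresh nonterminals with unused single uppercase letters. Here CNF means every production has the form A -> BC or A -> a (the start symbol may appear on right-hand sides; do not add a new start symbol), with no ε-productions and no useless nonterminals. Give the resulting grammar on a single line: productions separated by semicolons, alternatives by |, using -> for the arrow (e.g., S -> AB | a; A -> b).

Nullable: {J}; after ε-elimination: S -> i | ib | Jib; J -> b | Jb.
No unit productions to eliminate.
TERM: introduce A -> b, B -> i and substitute in every rule of length ≥2.
BIN: S -> JBA becomes S -> JC, C -> BA.

S -> i | BA | JC; A -> b; B -> i; C -> BA; J -> b | JA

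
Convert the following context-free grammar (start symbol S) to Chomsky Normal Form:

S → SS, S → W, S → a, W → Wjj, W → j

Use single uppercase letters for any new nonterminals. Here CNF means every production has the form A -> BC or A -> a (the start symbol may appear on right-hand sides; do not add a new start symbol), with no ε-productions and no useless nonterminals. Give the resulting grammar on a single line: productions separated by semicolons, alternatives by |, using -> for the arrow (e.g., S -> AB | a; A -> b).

No ε-productions.
After unit-elimination: S -> a | j | SS | Wjj; W -> j | Wjj.
TERM: introduce A -> j and substitute in every rule of length ≥2.
BIN: S -> WAA becomes S -> WB, B -> AA; W -> WAA becomes W -> WC, C -> AA.

S -> a | j | SS | WB; A -> j; B -> AA; C -> AA; W -> j | WC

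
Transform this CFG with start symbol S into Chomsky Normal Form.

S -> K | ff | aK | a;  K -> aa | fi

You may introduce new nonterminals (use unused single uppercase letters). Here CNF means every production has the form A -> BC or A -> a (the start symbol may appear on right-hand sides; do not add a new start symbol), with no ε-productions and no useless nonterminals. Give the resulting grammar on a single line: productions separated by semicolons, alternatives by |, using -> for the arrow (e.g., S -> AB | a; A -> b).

S -> a | AA | AK | BB | BC; A -> a; B -> f; C -> i; K -> AA | BC

No ε-productions.
After unit-elimination: S -> a | aK | aa | ff | fi; K -> aa | fi.
TERM: introduce A -> a, B -> f, C -> i and substitute in every rule of length ≥2.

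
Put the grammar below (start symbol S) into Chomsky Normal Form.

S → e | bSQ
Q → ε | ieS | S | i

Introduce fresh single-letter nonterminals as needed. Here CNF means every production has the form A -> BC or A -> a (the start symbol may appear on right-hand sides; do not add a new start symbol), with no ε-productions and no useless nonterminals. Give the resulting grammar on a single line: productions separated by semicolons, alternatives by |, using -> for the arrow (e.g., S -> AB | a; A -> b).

S -> e | AF | AS; A -> b; B -> i; C -> e; D -> SQ; E -> CS; F -> SQ; Q -> e | i | AD | AS | BE

Nullable: {Q}; after ε-elimination: S -> e | bS | bSQ; Q -> S | i | ieS.
After unit-elimination: S -> e | bS | bSQ; Q -> e | i | bS | bSQ | ieS.
TERM: introduce A -> b, C -> e, B -> i and substitute in every rule of length ≥2.
BIN: Q -> ASQ becomes Q -> AD, D -> SQ; Q -> BCS becomes Q -> BE, E -> CS; S -> ASQ becomes S -> AF, F -> SQ.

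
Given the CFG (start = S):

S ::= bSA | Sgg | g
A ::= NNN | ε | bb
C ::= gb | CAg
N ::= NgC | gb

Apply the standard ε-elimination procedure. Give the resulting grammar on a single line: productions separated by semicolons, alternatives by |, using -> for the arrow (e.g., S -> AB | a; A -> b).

Nullable set: {A}.
S -> bSA: A nullable, giving bS | bSA.
Drop A -> ε.
C -> CAg: A nullable, giving CAg | Cg.
Unchanged (no nullable symbols): S -> Sgg; S -> g; A -> NNN; A -> bb; C -> gb; N -> NgC; N -> gb.

S -> g | bS | Sgg | bSA; A -> bb | NNN; C -> Cg | gb | CAg; N -> gb | NgC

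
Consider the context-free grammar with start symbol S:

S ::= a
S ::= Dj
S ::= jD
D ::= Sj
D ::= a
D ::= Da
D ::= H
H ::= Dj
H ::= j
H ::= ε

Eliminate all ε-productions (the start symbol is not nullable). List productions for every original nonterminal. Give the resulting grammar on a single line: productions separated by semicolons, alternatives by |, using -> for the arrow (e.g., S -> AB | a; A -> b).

Nullable set: {D, H}.
S -> Dj: D nullable, giving Dj | j.
S -> jD: D nullable, giving j | jD.
D -> Da: D nullable, giving Da | a.
D -> H: H nullable, giving H.
Drop H -> ε.
H -> Dj: D nullable, giving Dj | j.
Unchanged (no nullable symbols): S -> a; D -> Sj; D -> a; H -> j.

S -> a | j | Dj | jD; D -> H | a | Da | Sj; H -> j | Dj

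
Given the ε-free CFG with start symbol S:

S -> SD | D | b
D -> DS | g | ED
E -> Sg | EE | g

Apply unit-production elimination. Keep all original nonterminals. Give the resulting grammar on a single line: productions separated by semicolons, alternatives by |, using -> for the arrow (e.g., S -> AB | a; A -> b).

S -> b | g | DS | ED | SD; D -> g | DS | ED; E -> g | EE | Sg

Unit productions: S->D.
Unit pairs (A ⇒* B via units): (S,D).
S: inherits non-unit rules of {D, S} → DS | ED | SD | b | g.
D: inherits non-unit rules of {D} → DS | ED | g.
E: inherits non-unit rules of {E} → EE | Sg | g.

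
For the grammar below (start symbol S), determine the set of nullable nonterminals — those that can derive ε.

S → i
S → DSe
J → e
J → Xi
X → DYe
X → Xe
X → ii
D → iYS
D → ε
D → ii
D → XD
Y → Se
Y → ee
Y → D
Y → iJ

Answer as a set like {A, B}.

Directly nullable (have an ε-rule): {D}.
Y is nullable via Y -> D (every symbol on the right is already known nullable).
Not nullable: J, S, X — each has a terminal in every rule's right-hand side or depends on a non-nullable symbol.

{D, Y}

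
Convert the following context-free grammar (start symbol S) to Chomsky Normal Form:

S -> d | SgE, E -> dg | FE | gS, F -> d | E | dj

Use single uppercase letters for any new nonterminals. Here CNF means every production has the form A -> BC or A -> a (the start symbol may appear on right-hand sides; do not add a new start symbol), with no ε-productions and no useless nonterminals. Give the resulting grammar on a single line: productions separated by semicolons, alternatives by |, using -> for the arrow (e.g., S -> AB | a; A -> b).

No ε-productions.
After unit-elimination: S -> d | SgE; E -> FE | dg | gS; F -> d | FE | dg | dj | gS.
TERM: introduce A -> d, B -> g, C -> j and substitute in every rule of length ≥2.
BIN: S -> SBE becomes S -> SD, D -> BE.

S -> d | SD; A -> d; B -> g; C -> j; D -> BE; E -> AB | BS | FE; F -> d | AB | AC | BS | FE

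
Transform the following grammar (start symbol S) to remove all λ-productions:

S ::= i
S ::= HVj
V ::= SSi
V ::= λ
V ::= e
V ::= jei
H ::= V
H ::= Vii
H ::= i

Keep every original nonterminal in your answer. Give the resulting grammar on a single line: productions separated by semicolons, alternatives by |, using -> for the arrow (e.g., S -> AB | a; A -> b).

S -> i | j | Hj | Vj | HVj; H -> V | i | ii | Vii; V -> e | SSi | jei

Nullable set: {H, V}.
S -> HVj: H, V nullable, giving HVj | Hj | Vj | j.
H -> V: V nullable, giving V.
H -> Vii: V nullable, giving Vii | ii.
Drop V -> λ.
Unchanged (no nullable symbols): S -> i; H -> i; V -> SSi; V -> e; V -> jei.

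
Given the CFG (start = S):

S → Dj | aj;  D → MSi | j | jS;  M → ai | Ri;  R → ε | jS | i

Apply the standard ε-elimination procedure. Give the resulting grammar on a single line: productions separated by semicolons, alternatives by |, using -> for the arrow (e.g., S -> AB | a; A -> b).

S -> Dj | aj; D -> j | jS | MSi; M -> i | Ri | ai; R -> i | jS

Nullable set: {R}.
M -> Ri: R nullable, giving Ri | i.
Drop R -> ε.
Unchanged (no nullable symbols): S -> Dj; S -> aj; D -> MSi; D -> j; D -> jS; M -> ai; R -> i; R -> jS.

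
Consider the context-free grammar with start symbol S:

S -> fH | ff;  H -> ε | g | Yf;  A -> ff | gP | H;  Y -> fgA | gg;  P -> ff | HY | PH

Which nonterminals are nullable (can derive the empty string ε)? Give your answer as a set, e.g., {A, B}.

Directly nullable (have an ε-rule): {H}.
A is nullable via A -> H (every symbol on the right is already known nullable).
Not nullable: P, S, Y — each has a terminal in every rule's right-hand side or depends on a non-nullable symbol.

{A, H}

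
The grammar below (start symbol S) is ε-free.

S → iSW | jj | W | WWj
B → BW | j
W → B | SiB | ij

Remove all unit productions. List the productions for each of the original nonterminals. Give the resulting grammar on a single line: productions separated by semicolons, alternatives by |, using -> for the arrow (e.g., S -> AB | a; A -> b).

S -> j | BW | ij | jj | SiB | WWj | iSW; B -> j | BW; W -> j | BW | ij | SiB

Unit productions: S->W, W->B.
Unit pairs (A ⇒* B via units): (S,B), (S,W), (W,B).
S: inherits non-unit rules of {B, S, W} → BW | SiB | WWj | iSW | ij | j | jj.
B: inherits non-unit rules of {B} → BW | j.
W: inherits non-unit rules of {B, W} → BW | SiB | ij | j.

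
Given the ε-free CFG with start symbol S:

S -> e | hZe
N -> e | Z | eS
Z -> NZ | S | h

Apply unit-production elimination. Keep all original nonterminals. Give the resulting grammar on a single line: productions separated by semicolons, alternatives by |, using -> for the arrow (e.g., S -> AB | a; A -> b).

Unit productions: N->Z, Z->S.
Unit pairs (A ⇒* B via units): (N,S), (N,Z), (Z,S).
S: inherits non-unit rules of {S} → e | hZe.
N: inherits non-unit rules of {N, S, Z} → NZ | e | eS | h | hZe.
Z: inherits non-unit rules of {S, Z} → NZ | e | h | hZe.

S -> e | hZe; N -> e | h | NZ | eS | hZe; Z -> e | h | NZ | hZe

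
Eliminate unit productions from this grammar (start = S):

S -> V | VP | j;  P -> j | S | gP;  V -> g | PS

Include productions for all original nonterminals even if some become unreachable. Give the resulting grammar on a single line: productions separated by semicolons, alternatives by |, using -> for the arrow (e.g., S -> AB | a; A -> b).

Unit productions: P->S, S->V.
Unit pairs (A ⇒* B via units): (P,S), (P,V), (S,V).
S: inherits non-unit rules of {S, V} → PS | VP | g | j.
P: inherits non-unit rules of {P, S, V} → PS | VP | g | gP | j.
V: inherits non-unit rules of {V} → PS | g.

S -> g | j | PS | VP; P -> g | j | PS | VP | gP; V -> g | PS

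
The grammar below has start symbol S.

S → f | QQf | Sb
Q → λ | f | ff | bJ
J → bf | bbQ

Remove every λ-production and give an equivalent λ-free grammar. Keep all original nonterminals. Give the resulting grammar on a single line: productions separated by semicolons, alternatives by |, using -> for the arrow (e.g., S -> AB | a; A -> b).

Nullable set: {Q}.
S -> QQf: Q, Q nullable, giving QQf | Qf | f.
J -> bbQ: Q nullable, giving bb | bbQ.
Drop Q -> λ.
Unchanged (no nullable symbols): S -> Sb; S -> f; J -> bf; Q -> bJ; Q -> f; Q -> ff.

S -> f | Qf | Sb | QQf; J -> bb | bf | bbQ; Q -> f | bJ | ff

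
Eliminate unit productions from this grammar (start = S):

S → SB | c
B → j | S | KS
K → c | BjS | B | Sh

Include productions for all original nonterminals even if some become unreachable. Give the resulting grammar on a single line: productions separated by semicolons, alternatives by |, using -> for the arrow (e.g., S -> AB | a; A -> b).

Unit productions: B->S, K->B.
Unit pairs (A ⇒* B via units): (B,S), (K,B), (K,S).
S: inherits non-unit rules of {S} → SB | c.
B: inherits non-unit rules of {B, S} → KS | SB | c | j.
K: inherits non-unit rules of {B, K, S} → BjS | KS | SB | Sh | c | j.

S -> c | SB; B -> c | j | KS | SB; K -> c | j | KS | SB | Sh | BjS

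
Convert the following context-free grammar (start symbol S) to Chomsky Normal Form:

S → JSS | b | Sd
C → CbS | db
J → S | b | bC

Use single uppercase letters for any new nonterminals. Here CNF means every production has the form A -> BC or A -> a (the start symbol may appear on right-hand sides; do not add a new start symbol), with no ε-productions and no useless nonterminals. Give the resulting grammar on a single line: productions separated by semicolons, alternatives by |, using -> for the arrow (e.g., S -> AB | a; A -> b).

S -> b | JF | SB; A -> b; B -> d; C -> BA | CD; D -> AS; E -> SS; F -> SS; J -> b | AC | JE | SB

No ε-productions.
After unit-elimination: S -> b | Sd | JSS; C -> db | CbS; J -> b | Sd | bC | JSS.
TERM: introduce A -> b, B -> d and substitute in every rule of length ≥2.
BIN: C -> CAS becomes C -> CD, D -> AS; J -> JSS becomes J -> JE, E -> SS; S -> JSS becomes S -> JF, F -> SS.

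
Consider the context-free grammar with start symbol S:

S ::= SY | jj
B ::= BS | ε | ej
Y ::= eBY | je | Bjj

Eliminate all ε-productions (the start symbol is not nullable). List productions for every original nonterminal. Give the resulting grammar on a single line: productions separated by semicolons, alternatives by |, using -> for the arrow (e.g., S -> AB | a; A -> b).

Nullable set: {B}.
Drop B -> ε.
B -> BS: B nullable, giving BS | S.
Y -> Bjj: B nullable, giving Bjj | jj.
Y -> eBY: B nullable, giving eBY | eY.
Unchanged (no nullable symbols): S -> SY; S -> jj; B -> ej; Y -> je.

S -> SY | jj; B -> S | BS | ej; Y -> eY | je | jj | Bjj | eBY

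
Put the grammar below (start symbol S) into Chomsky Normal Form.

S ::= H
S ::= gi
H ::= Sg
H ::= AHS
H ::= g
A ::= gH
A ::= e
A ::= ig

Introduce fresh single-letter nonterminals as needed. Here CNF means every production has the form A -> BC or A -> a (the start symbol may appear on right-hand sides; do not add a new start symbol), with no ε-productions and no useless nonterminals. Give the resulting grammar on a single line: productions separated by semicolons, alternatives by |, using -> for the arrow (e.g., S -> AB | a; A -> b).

No ε-productions.
After unit-elimination: S -> g | Sg | gi | AHS; A -> e | gH | ig; H -> g | Sg | AHS.
TERM: introduce B -> g, C -> i and substitute in every rule of length ≥2.
BIN: H -> AHS becomes H -> AD, D -> HS; S -> AHS becomes S -> AE, E -> HS.

S -> g | AE | BC | SB; A -> e | BH | CB; B -> g; C -> i; D -> HS; E -> HS; H -> g | AD | SB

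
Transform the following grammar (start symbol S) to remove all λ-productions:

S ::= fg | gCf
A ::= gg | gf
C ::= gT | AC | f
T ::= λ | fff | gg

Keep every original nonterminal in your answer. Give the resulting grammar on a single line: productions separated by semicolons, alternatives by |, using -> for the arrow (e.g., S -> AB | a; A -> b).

S -> fg | gCf; A -> gf | gg; C -> f | g | AC | gT; T -> gg | fff

Nullable set: {T}.
C -> gT: T nullable, giving g | gT.
Drop T -> λ.
Unchanged (no nullable symbols): S -> fg; S -> gCf; A -> gf; A -> gg; C -> AC; C -> f; T -> fff; T -> gg.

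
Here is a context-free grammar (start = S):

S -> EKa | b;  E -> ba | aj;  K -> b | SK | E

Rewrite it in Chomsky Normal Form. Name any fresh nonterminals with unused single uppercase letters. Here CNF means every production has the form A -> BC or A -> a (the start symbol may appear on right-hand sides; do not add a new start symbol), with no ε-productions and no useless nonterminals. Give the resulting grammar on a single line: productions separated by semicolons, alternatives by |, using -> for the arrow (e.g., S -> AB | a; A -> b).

No ε-productions.
After unit-elimination: S -> b | EKa; E -> aj | ba; K -> b | SK | aj | ba.
TERM: introduce A -> a, C -> b, B -> j and substitute in every rule of length ≥2.
BIN: S -> EKA becomes S -> ED, D -> KA.

S -> b | ED; A -> a; B -> j; C -> b; D -> KA; E -> AB | CA; K -> b | AB | CA | SK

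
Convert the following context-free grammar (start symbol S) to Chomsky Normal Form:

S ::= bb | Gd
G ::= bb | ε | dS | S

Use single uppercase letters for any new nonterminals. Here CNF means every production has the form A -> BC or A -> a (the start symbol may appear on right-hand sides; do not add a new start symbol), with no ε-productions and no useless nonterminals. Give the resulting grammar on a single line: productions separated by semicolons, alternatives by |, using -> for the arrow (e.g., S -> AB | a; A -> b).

Nullable: {G}; after ε-elimination: S -> d | Gd | bb; G -> S | bb | dS.
After unit-elimination: S -> d | Gd | bb; G -> d | Gd | bb | dS.
TERM: introduce B -> b, A -> d and substitute in every rule of length ≥2.

S -> d | BB | GA; A -> d; B -> b; G -> d | AS | BB | GA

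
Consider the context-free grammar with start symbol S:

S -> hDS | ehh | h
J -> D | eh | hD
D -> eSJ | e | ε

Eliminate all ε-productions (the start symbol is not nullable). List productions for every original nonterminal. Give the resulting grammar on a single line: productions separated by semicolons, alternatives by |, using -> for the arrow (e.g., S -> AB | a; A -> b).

S -> h | hS | ehh | hDS; D -> e | eS | eSJ; J -> D | h | eh | hD

Nullable set: {D, J}.
S -> hDS: D nullable, giving hDS | hS.
Drop D -> ε.
D -> eSJ: J nullable, giving eS | eSJ.
J -> D: D nullable, giving D.
J -> hD: D nullable, giving h | hD.
Unchanged (no nullable symbols): S -> ehh; S -> h; D -> e; J -> eh.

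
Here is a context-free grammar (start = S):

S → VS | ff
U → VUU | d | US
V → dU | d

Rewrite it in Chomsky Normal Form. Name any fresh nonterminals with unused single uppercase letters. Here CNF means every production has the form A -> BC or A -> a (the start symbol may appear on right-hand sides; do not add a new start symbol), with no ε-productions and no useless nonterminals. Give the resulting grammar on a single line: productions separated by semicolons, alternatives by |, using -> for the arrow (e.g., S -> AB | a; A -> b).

No ε-productions.
No unit productions to eliminate.
TERM: introduce B -> d, A -> f and substitute in every rule of length ≥2.
BIN: U -> VUU becomes U -> VC, C -> UU.

S -> AA | VS; A -> f; B -> d; C -> UU; U -> d | US | VC; V -> d | BU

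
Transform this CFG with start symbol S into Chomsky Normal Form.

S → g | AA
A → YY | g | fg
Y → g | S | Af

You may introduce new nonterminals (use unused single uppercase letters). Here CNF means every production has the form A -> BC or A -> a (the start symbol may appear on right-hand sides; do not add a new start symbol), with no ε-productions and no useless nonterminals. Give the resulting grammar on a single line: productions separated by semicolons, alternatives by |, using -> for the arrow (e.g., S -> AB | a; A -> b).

S -> g | AA; A -> g | BC | YY; B -> f; C -> g; Y -> g | AA | AB

No ε-productions.
After unit-elimination: S -> g | AA; A -> g | YY | fg; Y -> g | AA | Af.
TERM: introduce B -> f, C -> g and substitute in every rule of length ≥2.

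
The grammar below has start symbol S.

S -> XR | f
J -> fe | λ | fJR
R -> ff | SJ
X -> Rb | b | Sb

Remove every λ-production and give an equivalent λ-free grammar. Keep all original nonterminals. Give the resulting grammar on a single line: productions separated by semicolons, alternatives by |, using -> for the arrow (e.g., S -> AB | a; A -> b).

S -> f | XR; J -> fR | fe | fJR; R -> S | SJ | ff; X -> b | Rb | Sb

Nullable set: {J}.
Drop J -> λ.
J -> fJR: J nullable, giving fJR | fR.
R -> SJ: J nullable, giving S | SJ.
Unchanged (no nullable symbols): S -> XR; S -> f; J -> fe; R -> ff; X -> Rb; X -> Sb; X -> b.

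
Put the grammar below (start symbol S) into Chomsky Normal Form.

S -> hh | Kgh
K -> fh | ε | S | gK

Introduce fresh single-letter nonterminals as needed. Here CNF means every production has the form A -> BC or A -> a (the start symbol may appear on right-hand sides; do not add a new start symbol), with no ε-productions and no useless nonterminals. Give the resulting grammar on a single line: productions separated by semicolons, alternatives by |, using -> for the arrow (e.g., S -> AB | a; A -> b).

S -> AB | BB | KE; A -> g; B -> h; C -> f; D -> AB; E -> AB; K -> g | AB | AK | BB | CB | KD

Nullable: {K}; after ε-elimination: S -> gh | hh | Kgh; K -> S | g | fh | gK.
After unit-elimination: S -> gh | hh | Kgh; K -> g | fh | gK | gh | hh | Kgh.
TERM: introduce C -> f, A -> g, B -> h and substitute in every rule of length ≥2.
BIN: K -> KAB becomes K -> KD, D -> AB; S -> KAB becomes S -> KE, E -> AB.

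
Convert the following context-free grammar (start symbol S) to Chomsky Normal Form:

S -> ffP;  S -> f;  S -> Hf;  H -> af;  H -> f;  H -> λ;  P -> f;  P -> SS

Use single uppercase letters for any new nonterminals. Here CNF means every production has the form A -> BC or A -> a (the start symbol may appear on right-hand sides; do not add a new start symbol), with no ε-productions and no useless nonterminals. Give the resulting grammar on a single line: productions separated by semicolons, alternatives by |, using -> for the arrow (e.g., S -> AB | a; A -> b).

S -> f | BC | HB; A -> a; B -> f; C -> BP; H -> f | AB; P -> f | SS

Nullable: {H}; after ε-elimination: S -> f | Hf | ffP; H -> f | af; P -> f | SS.
No unit productions to eliminate.
TERM: introduce A -> a, B -> f and substitute in every rule of length ≥2.
BIN: S -> BBP becomes S -> BC, C -> BP.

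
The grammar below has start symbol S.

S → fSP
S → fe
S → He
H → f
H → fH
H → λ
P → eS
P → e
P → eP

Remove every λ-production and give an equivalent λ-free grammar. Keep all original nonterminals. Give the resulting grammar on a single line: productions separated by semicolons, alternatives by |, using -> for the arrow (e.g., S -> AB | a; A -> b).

S -> e | He | fe | fSP; H -> f | fH; P -> e | eP | eS

Nullable set: {H}.
S -> He: H nullable, giving He | e.
Drop H -> λ.
H -> fH: H nullable, giving f | fH.
Unchanged (no nullable symbols): S -> fSP; S -> fe; H -> f; P -> e; P -> eP; P -> eS.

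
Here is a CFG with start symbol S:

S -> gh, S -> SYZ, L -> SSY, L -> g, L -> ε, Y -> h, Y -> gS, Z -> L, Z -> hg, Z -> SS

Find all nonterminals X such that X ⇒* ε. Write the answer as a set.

Directly nullable (have an ε-rule): {L}.
Z is nullable via Z -> L (every symbol on the right is already known nullable).
Not nullable: S, Y — each has a terminal in every rule's right-hand side or depends on a non-nullable symbol.

{L, Z}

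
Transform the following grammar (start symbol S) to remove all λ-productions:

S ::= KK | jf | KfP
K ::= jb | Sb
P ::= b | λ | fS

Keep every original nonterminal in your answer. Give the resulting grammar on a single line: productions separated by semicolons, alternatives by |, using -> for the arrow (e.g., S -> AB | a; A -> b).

Nullable set: {P}.
S -> KfP: P nullable, giving Kf | KfP.
Drop P -> λ.
Unchanged (no nullable symbols): S -> KK; S -> jf; K -> Sb; K -> jb; P -> b; P -> fS.

S -> KK | Kf | jf | KfP; K -> Sb | jb; P -> b | fS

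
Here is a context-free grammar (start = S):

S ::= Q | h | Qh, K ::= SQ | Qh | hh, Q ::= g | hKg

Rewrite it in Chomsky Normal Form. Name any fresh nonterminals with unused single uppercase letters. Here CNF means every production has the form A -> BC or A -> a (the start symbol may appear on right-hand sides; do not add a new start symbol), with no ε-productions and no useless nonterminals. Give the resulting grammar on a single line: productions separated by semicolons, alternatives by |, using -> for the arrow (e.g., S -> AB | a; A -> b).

No ε-productions.
After unit-elimination: S -> g | h | Qh | hKg; K -> Qh | SQ | hh; Q -> g | hKg.
TERM: introduce B -> g, A -> h and substitute in every rule of length ≥2.
BIN: Q -> AKB becomes Q -> AC, C -> KB; S -> AKB becomes S -> AD, D -> KB.

S -> g | h | AD | QA; A -> h; B -> g; C -> KB; D -> KB; K -> AA | QA | SQ; Q -> g | AC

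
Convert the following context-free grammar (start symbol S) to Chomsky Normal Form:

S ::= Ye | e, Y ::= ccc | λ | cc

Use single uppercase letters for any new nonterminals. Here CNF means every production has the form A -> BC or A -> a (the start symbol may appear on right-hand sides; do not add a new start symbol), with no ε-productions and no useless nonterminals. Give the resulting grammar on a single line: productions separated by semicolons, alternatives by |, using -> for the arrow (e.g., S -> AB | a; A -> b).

S -> e | YA; A -> e; B -> c; C -> BB; Y -> BB | BC

Nullable: {Y}; after ε-elimination: S -> e | Ye; Y -> cc | ccc.
No unit productions to eliminate.
TERM: introduce B -> c, A -> e and substitute in every rule of length ≥2.
BIN: Y -> BBB becomes Y -> BC, C -> BB.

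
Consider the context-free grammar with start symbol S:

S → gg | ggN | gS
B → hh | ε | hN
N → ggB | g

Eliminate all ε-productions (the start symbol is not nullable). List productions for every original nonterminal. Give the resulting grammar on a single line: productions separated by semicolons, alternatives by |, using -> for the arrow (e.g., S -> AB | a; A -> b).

Nullable set: {B}.
Drop B -> ε.
N -> ggB: B nullable, giving gg | ggB.
Unchanged (no nullable symbols): S -> gS; S -> gg; S -> ggN; B -> hN; B -> hh; N -> g.

S -> gS | gg | ggN; B -> hN | hh; N -> g | gg | ggB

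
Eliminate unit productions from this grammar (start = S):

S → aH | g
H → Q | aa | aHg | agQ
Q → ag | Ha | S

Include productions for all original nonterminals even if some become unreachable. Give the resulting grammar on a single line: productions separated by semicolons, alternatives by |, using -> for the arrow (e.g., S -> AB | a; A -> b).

S -> g | aH; H -> g | Ha | aH | aa | ag | aHg | agQ; Q -> g | Ha | aH | ag

Unit productions: H->Q, Q->S.
Unit pairs (A ⇒* B via units): (H,Q), (H,S), (Q,S).
S: inherits non-unit rules of {S} → aH | g.
H: inherits non-unit rules of {H, Q, S} → Ha | aH | aHg | aa | ag | agQ | g.
Q: inherits non-unit rules of {Q, S} → Ha | aH | ag | g.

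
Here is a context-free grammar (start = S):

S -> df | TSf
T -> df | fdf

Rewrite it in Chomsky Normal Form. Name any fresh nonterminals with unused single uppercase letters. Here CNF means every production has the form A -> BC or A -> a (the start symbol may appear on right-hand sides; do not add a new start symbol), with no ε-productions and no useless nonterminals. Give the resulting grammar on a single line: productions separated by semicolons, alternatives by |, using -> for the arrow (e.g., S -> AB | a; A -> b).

No ε-productions.
No unit productions to eliminate.
TERM: introduce B -> d, A -> f and substitute in every rule of length ≥2.
BIN: S -> TSA becomes S -> TC, C -> SA; T -> ABA becomes T -> AD, D -> BA.

S -> BA | TC; A -> f; B -> d; C -> SA; D -> BA; T -> AD | BA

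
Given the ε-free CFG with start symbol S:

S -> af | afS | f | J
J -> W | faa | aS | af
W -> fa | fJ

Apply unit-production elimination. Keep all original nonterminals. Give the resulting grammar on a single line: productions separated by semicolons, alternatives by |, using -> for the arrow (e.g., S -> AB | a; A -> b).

Unit productions: J->W, S->J.
Unit pairs (A ⇒* B via units): (J,W), (S,J), (S,W).
S: inherits non-unit rules of {J, S, W} → aS | af | afS | f | fJ | fa | faa.
J: inherits non-unit rules of {J, W} → aS | af | fJ | fa | faa.
W: inherits non-unit rules of {W} → fJ | fa.

S -> f | aS | af | fJ | fa | afS | faa; J -> aS | af | fJ | fa | faa; W -> fJ | fa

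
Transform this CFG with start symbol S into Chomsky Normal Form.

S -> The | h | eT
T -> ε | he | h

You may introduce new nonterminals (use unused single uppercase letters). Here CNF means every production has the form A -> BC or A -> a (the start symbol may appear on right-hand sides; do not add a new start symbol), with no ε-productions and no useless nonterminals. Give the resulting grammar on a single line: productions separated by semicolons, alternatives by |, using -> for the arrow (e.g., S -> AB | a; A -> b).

S -> e | h | AB | BT | TC; A -> h; B -> e; C -> AB; T -> h | AB

Nullable: {T}; after ε-elimination: S -> e | h | eT | he | The; T -> h | he.
No unit productions to eliminate.
TERM: introduce B -> e, A -> h and substitute in every rule of length ≥2.
BIN: S -> TAB becomes S -> TC, C -> AB.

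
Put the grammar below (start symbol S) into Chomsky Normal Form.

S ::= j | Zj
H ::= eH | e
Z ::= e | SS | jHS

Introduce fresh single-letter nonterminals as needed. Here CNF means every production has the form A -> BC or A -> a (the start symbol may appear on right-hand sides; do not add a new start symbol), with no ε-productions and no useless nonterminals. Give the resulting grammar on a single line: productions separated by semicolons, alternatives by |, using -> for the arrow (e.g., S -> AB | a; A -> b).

No ε-productions.
No unit productions to eliminate.
TERM: introduce A -> e, B -> j and substitute in every rule of length ≥2.
BIN: Z -> BHS becomes Z -> BC, C -> HS.

S -> j | ZB; A -> e; B -> j; C -> HS; H -> e | AH; Z -> e | BC | SS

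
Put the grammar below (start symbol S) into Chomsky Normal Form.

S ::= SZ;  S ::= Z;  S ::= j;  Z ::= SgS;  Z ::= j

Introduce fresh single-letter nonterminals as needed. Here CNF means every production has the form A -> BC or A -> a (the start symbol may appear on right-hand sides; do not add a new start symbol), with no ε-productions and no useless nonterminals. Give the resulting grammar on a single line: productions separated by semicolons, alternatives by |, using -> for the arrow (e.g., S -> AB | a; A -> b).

No ε-productions.
After unit-elimination: S -> j | SZ | SgS; Z -> j | SgS.
TERM: introduce A -> g and substitute in every rule of length ≥2.
BIN: S -> SAS becomes S -> SB, B -> AS; Z -> SAS becomes Z -> SC, C -> AS.

S -> j | SB | SZ; A -> g; B -> AS; C -> AS; Z -> j | SC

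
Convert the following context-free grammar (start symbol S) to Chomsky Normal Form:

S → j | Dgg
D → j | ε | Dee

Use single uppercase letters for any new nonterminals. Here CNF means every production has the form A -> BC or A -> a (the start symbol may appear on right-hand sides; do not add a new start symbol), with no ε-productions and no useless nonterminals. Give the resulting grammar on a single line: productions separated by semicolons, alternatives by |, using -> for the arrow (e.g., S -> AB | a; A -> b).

Nullable: {D}; after ε-elimination: S -> j | gg | Dgg; D -> j | ee | Dee.
No unit productions to eliminate.
TERM: introduce A -> e, B -> g and substitute in every rule of length ≥2.
BIN: D -> DAA becomes D -> DC, C -> AA; S -> DBB becomes S -> DE, E -> BB.

S -> j | BB | DE; A -> e; B -> g; C -> AA; D -> j | AA | DC; E -> BB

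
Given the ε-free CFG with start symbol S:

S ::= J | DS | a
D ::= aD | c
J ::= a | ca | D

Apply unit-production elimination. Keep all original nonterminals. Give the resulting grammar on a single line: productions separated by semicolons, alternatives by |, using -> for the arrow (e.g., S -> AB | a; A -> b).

S -> a | c | DS | aD | ca; D -> c | aD; J -> a | c | aD | ca

Unit productions: J->D, S->J.
Unit pairs (A ⇒* B via units): (J,D), (S,D), (S,J).
S: inherits non-unit rules of {D, J, S} → DS | a | aD | c | ca.
D: inherits non-unit rules of {D} → aD | c.
J: inherits non-unit rules of {D, J} → a | aD | c | ca.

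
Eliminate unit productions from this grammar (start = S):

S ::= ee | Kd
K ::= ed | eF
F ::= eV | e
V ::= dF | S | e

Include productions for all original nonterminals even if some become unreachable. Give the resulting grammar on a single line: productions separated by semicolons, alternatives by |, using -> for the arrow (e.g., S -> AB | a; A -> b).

Unit productions: V->S.
Unit pairs (A ⇒* B via units): (V,S).
S: inherits non-unit rules of {S} → Kd | ee.
F: inherits non-unit rules of {F} → e | eV.
K: inherits non-unit rules of {K} → eF | ed.
V: inherits non-unit rules of {S, V} → Kd | dF | e | ee.

S -> Kd | ee; F -> e | eV; K -> eF | ed; V -> e | Kd | dF | ee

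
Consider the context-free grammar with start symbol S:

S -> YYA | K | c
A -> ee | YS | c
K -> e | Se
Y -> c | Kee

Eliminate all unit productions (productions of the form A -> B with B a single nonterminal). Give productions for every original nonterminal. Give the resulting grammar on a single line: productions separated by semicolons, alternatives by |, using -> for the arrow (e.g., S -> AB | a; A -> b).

Unit productions: S->K.
Unit pairs (A ⇒* B via units): (S,K).
S: inherits non-unit rules of {K, S} → Se | YYA | c | e.
A: inherits non-unit rules of {A} → YS | c | ee.
K: inherits non-unit rules of {K} → Se | e.
Y: inherits non-unit rules of {Y} → Kee | c.

S -> c | e | Se | YYA; A -> c | YS | ee; K -> e | Se; Y -> c | Kee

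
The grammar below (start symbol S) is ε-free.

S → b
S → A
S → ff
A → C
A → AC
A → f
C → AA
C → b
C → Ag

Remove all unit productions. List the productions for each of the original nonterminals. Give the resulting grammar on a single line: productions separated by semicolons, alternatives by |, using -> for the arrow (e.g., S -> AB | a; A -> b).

Unit productions: A->C, S->A.
Unit pairs (A ⇒* B via units): (A,C), (S,A), (S,C).
S: inherits non-unit rules of {A, C, S} → AA | AC | Ag | b | f | ff.
A: inherits non-unit rules of {A, C} → AA | AC | Ag | b | f.
C: inherits non-unit rules of {C} → AA | Ag | b.

S -> b | f | AA | AC | Ag | ff; A -> b | f | AA | AC | Ag; C -> b | AA | Ag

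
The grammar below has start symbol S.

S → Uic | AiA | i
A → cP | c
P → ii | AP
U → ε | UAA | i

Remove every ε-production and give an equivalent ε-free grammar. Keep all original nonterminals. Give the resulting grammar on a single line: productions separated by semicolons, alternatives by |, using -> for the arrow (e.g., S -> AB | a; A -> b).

S -> i | ic | AiA | Uic; A -> c | cP; P -> AP | ii; U -> i | AA | UAA

Nullable set: {U}.
S -> Uic: U nullable, giving Uic | ic.
Drop U -> ε.
U -> UAA: U nullable, giving AA | UAA.
Unchanged (no nullable symbols): S -> AiA; S -> i; A -> c; A -> cP; P -> AP; P -> ii; U -> i.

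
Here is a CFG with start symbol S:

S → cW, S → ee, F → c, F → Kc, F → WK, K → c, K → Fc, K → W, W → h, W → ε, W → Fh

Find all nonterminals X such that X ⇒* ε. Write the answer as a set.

{F, K, W}

Directly nullable (have an ε-rule): {W}.
K is nullable via K -> W (every symbol on the right is already known nullable).
F is nullable via F -> WK (every symbol on the right is already known nullable).
Not nullable: S — each has a terminal in every rule's right-hand side or depends on a non-nullable symbol.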